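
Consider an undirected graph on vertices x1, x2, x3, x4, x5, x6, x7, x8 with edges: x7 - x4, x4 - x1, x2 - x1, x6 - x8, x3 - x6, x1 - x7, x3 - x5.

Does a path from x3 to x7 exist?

No

Explore from x3.
Distance 1: reach x5, x6.
Distance 2: reach x8.
The search is exhausted without reaching x7; it lies in a different component.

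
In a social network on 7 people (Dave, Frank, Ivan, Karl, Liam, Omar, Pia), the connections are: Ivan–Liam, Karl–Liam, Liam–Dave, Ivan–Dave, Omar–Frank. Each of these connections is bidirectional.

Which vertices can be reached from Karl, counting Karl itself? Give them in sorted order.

Start at Karl.
Its neighbours: Liam.
Then their neighbours: Dave, Ivan.
Nothing further is reachable.

Dave, Ivan, Karl, Liam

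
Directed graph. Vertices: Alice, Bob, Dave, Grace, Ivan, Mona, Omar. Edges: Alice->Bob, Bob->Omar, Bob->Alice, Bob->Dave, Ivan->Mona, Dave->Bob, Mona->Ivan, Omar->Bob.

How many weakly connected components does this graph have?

From Alice: component {Alice, Bob, Dave, Omar}.
From Grace: component {Grace}.
From Ivan: component {Ivan, Mona}.
That's 3 components.

3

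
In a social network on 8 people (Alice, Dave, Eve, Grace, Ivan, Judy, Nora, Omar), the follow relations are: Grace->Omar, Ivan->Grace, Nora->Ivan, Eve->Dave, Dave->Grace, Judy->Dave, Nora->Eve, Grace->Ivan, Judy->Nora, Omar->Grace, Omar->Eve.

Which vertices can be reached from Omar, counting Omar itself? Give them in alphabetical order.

Start at Omar.
Its neighbours: Eve, Grace.
Then their neighbours: Dave, Ivan.
Nothing further is reachable.

Dave, Eve, Grace, Ivan, Omar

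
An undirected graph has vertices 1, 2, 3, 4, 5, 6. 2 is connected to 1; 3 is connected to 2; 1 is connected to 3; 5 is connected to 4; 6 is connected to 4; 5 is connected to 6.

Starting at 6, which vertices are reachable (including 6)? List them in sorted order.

4, 5, 6

Start at 6.
Its neighbours: 4, 5.
Nothing further is reachable.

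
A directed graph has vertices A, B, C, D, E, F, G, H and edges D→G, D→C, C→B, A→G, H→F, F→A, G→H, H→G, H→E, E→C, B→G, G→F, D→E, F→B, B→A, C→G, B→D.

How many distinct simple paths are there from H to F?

6

H→E→C→B→A→G→F
H→E→C→B→D→G→F
H→E→C→B→G→F
H→E→C→G→F
H→F
H→G→F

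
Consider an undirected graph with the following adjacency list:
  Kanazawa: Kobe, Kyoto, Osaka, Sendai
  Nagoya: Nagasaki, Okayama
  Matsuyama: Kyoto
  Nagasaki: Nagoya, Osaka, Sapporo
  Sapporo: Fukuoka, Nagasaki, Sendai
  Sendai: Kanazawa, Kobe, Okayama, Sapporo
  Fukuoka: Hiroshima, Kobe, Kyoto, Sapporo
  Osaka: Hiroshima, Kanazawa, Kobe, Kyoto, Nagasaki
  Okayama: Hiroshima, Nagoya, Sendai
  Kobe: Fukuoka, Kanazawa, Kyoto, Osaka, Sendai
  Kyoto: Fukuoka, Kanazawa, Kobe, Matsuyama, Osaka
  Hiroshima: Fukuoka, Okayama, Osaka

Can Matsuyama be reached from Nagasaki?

Explore from Nagasaki.
Distance 1: reach Nagoya, Osaka, Sapporo.
Distance 2: reach Fukuoka, Hiroshima, Kanazawa, Kobe, Kyoto, Okayama, Sendai.
Distance 3: reach Matsuyama.
Found Matsuyama.

Yes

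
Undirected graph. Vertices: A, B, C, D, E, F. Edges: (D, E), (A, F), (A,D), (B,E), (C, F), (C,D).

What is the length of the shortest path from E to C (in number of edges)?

Distance 0: E.
Distance 1: B, D.
Distance 2: A, C — contains C.

2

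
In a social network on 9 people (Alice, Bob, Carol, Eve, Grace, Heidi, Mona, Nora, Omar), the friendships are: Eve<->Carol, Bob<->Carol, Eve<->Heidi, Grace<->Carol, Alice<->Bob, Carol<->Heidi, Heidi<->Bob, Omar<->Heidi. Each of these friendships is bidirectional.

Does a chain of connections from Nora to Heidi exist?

No

Nora has no edges, so nothing is reachable from it.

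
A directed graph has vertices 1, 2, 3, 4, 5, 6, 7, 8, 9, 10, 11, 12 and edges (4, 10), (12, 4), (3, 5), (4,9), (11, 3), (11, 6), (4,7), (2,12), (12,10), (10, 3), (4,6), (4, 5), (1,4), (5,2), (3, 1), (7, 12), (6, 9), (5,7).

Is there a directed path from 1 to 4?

Yes

Explore from 1.
Distance 1: reach 4.
Found 4.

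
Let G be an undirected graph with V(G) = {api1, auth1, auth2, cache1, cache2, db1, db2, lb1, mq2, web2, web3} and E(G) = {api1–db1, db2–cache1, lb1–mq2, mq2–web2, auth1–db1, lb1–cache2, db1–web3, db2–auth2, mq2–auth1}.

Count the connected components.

2

From api1: component {api1, auth1, cache2, db1, lb1, mq2, web2, web3}.
From auth2: component {auth2, cache1, db2}.
That's 2 components.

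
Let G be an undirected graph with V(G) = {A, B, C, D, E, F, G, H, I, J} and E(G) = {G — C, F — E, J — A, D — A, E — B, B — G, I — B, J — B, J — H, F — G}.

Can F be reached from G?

Yes

Explore from G.
Distance 1: reach B, C, F.
Found F.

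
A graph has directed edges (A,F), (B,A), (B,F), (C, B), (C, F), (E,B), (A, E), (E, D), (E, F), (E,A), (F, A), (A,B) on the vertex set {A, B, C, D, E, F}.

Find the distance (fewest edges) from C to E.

Distance 0: C.
Distance 1: B, F.
Distance 2: A.
Distance 3: E — contains E.

3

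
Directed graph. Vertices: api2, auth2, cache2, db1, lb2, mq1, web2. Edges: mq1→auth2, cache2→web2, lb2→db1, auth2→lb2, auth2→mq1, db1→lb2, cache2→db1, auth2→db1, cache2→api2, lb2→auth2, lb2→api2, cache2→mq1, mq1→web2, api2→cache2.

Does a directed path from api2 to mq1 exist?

Yes

Explore from api2.
Distance 1: reach cache2.
Distance 2: reach db1, mq1, web2.
Found mq1.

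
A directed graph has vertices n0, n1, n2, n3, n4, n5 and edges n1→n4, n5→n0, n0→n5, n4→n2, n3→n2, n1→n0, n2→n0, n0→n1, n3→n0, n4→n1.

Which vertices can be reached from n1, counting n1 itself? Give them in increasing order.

n0, n1, n2, n4, n5

Start at n1.
Its neighbours: n0, n4.
Then their neighbours: n2, n5.
Nothing further is reachable.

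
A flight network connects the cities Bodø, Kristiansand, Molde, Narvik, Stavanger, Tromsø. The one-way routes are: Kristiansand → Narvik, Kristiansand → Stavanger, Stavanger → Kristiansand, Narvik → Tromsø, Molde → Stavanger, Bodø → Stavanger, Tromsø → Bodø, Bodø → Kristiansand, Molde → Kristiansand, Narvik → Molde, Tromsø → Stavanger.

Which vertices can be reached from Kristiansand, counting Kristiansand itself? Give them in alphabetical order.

Bodø, Kristiansand, Molde, Narvik, Stavanger, Tromsø

Start at Kristiansand.
Its neighbours: Narvik, Stavanger.
Then their neighbours: Molde, Tromsø.
Then next layer: Bodø.
Every vertex is now reached.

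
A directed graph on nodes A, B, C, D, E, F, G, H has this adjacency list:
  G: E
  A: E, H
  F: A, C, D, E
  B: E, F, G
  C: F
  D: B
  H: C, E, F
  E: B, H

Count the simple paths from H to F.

3

H→C→F
H→E→B→F
H→F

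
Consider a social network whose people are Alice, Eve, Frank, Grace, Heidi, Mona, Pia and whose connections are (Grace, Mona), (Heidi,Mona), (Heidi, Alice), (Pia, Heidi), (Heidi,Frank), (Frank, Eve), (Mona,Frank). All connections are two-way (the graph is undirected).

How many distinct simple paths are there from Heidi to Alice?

Heidi–Alice

1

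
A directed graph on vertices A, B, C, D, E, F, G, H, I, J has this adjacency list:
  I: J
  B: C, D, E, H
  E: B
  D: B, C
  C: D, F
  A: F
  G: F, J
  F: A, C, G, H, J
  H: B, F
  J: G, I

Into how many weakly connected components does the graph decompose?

From A: component {A, B, C, D, E, F, G, H, I, J}.
That's 1 component.

1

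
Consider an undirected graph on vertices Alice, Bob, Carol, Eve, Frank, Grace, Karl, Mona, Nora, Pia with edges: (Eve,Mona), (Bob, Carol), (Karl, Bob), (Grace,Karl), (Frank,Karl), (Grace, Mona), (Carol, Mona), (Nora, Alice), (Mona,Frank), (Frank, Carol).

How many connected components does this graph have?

From Alice: component {Alice, Nora}.
From Bob: component {Bob, Carol, Eve, Frank, Grace, Karl, Mona}.
From Pia: component {Pia}.
That's 3 components.

3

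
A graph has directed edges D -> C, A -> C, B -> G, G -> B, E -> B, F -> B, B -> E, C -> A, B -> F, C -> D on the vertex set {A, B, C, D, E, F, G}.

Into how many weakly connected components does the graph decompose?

From A: component {A, C, D}.
From B: component {B, E, F, G}.
That's 2 components.

2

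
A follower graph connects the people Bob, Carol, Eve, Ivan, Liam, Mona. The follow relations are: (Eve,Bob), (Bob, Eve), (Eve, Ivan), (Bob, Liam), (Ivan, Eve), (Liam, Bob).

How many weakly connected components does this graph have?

From Bob: component {Bob, Eve, Ivan, Liam}.
From Carol: component {Carol}.
From Mona: component {Mona}.
That's 3 components.

3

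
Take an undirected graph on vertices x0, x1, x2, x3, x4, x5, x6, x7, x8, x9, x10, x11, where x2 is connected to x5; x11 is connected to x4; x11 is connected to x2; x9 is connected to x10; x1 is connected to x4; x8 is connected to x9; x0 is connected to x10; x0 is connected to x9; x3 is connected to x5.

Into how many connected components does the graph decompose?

4

From x0: component {x0, x8, x9, x10}.
From x1: component {x1, x2, x3, x4, x5, x11}.
From x6: component {x6}.
From x7: component {x7}.
That's 4 components.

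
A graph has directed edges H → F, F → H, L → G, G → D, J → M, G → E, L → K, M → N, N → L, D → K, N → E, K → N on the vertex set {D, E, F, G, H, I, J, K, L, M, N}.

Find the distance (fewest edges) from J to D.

Distance 0: J.
Distance 1: M.
Distance 2: N.
Distance 3: E, L.
Distance 4: G, K.
Distance 5: D — contains D.

5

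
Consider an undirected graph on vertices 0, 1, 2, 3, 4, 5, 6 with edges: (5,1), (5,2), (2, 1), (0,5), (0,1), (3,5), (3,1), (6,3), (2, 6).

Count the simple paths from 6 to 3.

7

6–2–1–0–5–3
6–2–1–3
6–2–1–5–3
6–2–5–0–1–3
6–2–5–1–3
6–2–5–3
6–3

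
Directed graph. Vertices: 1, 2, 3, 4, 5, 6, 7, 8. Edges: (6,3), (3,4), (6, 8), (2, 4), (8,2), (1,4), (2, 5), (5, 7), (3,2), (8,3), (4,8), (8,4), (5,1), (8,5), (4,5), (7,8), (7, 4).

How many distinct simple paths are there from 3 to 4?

5

3→2→4
3→2→5→1→4
3→2→5→7→4
3→2→5→7→8→4
3→4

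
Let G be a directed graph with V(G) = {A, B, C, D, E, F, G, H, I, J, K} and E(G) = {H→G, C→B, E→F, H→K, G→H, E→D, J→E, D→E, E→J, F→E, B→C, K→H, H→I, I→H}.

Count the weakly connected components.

4

From A: component {A}.
From B: component {B, C}.
From D: component {D, E, F, J}.
From G: component {G, H, I, K}.
That's 4 components.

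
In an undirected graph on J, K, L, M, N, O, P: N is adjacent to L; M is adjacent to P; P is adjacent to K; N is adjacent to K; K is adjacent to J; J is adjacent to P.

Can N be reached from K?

Explore from K.
Distance 1: reach J, N, P.
Found N.

Yes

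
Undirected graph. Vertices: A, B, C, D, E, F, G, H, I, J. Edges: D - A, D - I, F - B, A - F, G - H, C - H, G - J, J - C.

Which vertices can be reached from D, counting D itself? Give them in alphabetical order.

Start at D.
Its neighbours: A, I.
Then their neighbours: F.
Then next layer: B.
Nothing further is reachable.

A, B, D, F, I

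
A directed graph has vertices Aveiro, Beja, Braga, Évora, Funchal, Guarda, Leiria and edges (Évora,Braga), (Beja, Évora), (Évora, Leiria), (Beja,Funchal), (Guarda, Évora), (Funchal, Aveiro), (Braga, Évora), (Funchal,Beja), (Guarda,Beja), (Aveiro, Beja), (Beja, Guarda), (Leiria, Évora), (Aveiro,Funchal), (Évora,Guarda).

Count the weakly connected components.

1

From Aveiro: component {Aveiro, Beja, Braga, Évora, Funchal, Guarda, Leiria}.
That's 1 component.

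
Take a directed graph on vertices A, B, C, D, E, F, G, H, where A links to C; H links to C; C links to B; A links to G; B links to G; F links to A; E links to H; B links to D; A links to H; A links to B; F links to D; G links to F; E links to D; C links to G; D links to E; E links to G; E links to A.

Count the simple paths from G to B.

G→F→A→B
G→F→A→C→B
G→F→A→H→C→B
G→F→D→E→A→B
G→F→D→E→A→C→B
G→F→D→E→A→H→C→B
G→F→D→E→H→C→B

7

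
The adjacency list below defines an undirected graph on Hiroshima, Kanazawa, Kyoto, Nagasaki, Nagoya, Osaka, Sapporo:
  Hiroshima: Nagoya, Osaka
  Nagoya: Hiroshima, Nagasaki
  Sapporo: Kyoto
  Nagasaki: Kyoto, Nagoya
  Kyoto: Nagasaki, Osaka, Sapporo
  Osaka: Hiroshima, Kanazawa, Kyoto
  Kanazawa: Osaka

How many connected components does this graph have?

1

From Hiroshima: component {Hiroshima, Kanazawa, Kyoto, Nagasaki, Nagoya, Osaka, Sapporo}.
That's 1 component.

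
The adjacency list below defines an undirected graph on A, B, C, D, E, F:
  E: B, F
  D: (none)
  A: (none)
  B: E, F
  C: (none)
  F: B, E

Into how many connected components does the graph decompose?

4

From A: component {A}.
From B: component {B, E, F}.
From C: component {C}.
From D: component {D}.
That's 4 components.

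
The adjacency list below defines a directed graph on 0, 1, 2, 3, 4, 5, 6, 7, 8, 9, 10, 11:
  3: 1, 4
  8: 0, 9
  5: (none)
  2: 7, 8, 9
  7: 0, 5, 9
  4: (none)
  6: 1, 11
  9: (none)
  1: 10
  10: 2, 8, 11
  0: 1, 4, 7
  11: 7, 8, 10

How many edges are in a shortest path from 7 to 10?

Distance 0: 7.
Distance 1: 0, 5, 9.
Distance 2: 1, 4.
Distance 3: 10 — contains 10.

3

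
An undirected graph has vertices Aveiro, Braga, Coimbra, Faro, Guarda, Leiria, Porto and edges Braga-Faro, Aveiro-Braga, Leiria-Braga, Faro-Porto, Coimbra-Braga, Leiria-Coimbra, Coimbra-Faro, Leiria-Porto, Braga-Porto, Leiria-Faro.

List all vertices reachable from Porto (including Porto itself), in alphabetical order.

Aveiro, Braga, Coimbra, Faro, Leiria, Porto

Start at Porto.
Its neighbours: Braga, Faro, Leiria.
Then their neighbours: Aveiro, Coimbra.
Nothing further is reachable.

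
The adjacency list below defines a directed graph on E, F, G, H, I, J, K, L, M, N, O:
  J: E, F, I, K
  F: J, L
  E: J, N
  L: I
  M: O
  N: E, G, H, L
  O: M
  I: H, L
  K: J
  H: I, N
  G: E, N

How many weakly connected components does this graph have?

2

From E: component {E, F, G, H, I, J, K, L, N}.
From M: component {M, O}.
That's 2 components.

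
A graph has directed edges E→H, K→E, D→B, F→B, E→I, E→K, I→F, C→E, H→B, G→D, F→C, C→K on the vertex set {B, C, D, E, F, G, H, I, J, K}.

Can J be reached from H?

Explore from H.
Distance 1: reach B.
The search from H is exhausted; no directed path reaches J.

No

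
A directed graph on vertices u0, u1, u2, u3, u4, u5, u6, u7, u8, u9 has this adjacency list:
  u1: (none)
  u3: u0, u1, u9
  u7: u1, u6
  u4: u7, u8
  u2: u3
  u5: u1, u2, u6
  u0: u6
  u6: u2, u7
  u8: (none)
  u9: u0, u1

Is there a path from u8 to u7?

u8 has no outgoing edges, so nothing is reachable from it.

No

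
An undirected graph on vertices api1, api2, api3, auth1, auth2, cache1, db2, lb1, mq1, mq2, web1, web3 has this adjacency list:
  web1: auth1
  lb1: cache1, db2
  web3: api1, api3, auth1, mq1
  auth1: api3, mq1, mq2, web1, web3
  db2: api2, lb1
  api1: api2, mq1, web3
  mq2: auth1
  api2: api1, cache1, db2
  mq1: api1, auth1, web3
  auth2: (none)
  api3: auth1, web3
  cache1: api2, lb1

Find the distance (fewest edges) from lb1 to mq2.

6

Distance 0: lb1.
Distance 1: cache1, db2.
Distance 2: api2.
Distance 3: api1.
Distance 4: mq1, web3.
Distance 5: api3, auth1.
Distance 6: mq2, web1 — contains mq2.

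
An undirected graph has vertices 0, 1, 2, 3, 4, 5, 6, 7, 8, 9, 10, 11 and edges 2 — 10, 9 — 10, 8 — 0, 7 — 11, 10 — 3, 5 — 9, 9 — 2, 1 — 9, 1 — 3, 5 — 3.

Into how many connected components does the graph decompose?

From 0: component {0, 8}.
From 1: component {1, 2, 3, 5, 9, 10}.
From 4: component {4}.
From 6: component {6}.
From 7: component {7, 11}.
That's 5 components.

5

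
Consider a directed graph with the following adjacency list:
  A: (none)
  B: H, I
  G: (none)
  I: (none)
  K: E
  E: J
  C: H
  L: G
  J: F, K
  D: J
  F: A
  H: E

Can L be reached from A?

No

A has no outgoing edges, so nothing is reachable from it.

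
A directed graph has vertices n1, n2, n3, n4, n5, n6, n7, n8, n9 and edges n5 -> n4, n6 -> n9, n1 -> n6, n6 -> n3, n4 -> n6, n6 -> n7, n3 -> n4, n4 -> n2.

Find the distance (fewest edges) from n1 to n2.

4

Distance 0: n1.
Distance 1: n6.
Distance 2: n3, n7, n9.
Distance 3: n4.
Distance 4: n2 — contains n2.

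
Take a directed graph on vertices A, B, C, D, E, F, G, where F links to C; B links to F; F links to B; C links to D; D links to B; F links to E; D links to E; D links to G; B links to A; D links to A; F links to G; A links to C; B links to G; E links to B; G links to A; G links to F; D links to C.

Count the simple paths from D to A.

10

D→A
D→B→A
D→B→F→G→A
D→B→G→A
D→E→B→A
D→E→B→F→G→A
D→E→B→G→A
D→G→A
D→G→F→B→A
D→G→F→E→B→A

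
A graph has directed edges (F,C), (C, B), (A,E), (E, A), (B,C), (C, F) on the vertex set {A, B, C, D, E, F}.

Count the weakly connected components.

From A: component {A, E}.
From B: component {B, C, F}.
From D: component {D}.
That's 3 components.

3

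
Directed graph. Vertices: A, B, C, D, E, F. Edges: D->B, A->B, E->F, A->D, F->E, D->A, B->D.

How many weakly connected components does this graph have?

3

From A: component {A, B, D}.
From C: component {C}.
From E: component {E, F}.
That's 3 components.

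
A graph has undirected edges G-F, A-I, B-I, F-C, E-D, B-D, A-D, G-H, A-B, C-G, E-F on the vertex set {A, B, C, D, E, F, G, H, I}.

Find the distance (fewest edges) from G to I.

Distance 0: G.
Distance 1: C, F, H.
Distance 2: E.
Distance 3: D.
Distance 4: A, B.
Distance 5: I — contains I.

5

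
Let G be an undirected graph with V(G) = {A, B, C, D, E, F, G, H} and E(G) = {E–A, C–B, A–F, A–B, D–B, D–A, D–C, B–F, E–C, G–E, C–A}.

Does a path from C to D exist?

Explore from C.
Distance 1: reach A, B, D, E.
Found D.

Yes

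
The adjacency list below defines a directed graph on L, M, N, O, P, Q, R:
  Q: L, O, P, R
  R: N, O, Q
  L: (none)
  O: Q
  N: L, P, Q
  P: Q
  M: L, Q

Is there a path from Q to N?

Yes

Explore from Q.
Distance 1: reach L, O, P, R.
Distance 2: reach N.
Found N.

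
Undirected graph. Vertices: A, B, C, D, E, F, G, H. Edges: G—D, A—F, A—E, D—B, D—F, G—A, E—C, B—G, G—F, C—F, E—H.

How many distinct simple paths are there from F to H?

5

F–A–E–H
F–C–E–H
F–D–B–G–A–E–H
F–D–G–A–E–H
F–G–A–E–H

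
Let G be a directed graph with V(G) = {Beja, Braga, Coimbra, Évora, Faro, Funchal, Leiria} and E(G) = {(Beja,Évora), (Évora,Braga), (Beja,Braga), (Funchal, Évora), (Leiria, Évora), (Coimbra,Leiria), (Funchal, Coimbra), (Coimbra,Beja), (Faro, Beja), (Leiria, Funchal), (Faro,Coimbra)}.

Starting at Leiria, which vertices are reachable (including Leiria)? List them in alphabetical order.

Beja, Braga, Coimbra, Évora, Funchal, Leiria

Start at Leiria.
Its neighbours: Évora, Funchal.
Then their neighbours: Braga, Coimbra.
Then next layer: Beja.
Nothing further is reachable.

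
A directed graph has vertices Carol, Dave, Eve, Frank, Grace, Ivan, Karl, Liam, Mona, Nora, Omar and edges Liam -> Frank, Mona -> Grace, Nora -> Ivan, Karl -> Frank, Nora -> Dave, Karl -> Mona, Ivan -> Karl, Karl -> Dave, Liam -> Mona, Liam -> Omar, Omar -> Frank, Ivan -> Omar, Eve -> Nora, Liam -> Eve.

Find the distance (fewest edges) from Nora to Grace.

Distance 0: Nora.
Distance 1: Dave, Ivan.
Distance 2: Karl, Omar.
Distance 3: Frank, Mona.
Distance 4: Grace — contains Grace.

4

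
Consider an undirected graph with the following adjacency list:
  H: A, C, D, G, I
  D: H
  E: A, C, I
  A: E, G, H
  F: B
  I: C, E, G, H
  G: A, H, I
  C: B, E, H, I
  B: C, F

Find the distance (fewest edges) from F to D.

Distance 0: F.
Distance 1: B.
Distance 2: C.
Distance 3: E, H, I.
Distance 4: A, D, G — contains D.

4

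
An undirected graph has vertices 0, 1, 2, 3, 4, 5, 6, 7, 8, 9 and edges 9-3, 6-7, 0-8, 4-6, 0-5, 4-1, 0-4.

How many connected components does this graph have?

3

From 0: component {0, 1, 4, 5, 6, 7, 8}.
From 2: component {2}.
From 3: component {3, 9}.
That's 3 components.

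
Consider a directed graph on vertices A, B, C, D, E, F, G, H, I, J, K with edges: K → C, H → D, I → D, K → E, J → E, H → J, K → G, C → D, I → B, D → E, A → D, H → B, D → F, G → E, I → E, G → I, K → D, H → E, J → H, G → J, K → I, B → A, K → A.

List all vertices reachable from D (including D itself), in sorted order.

Start at D.
Its neighbours: E, F.
Nothing further is reachable.

D, E, F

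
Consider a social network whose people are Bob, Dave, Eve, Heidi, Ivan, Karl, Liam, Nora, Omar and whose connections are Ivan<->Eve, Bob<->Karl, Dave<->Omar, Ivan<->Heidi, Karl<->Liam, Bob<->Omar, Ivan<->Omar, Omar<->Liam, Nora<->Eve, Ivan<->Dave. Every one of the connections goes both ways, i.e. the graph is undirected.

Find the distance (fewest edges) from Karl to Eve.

4

Distance 0: Karl.
Distance 1: Bob, Liam.
Distance 2: Omar.
Distance 3: Dave, Ivan.
Distance 4: Eve, Heidi — contains Eve.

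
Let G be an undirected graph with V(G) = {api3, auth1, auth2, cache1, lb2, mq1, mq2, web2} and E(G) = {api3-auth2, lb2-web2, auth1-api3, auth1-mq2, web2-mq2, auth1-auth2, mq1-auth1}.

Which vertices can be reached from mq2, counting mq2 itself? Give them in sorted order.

api3, auth1, auth2, lb2, mq1, mq2, web2

Start at mq2.
Its neighbours: auth1, web2.
Then their neighbours: api3, auth2, lb2, mq1.
Nothing further is reachable.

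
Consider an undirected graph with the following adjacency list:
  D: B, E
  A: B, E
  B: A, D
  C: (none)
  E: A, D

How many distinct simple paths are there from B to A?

B–A
B–D–E–A

2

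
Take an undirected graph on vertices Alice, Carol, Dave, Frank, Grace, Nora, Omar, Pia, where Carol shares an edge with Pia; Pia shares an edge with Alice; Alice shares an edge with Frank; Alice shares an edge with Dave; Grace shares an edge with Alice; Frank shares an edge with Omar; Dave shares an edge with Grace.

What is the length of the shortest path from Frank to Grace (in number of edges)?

Distance 0: Frank.
Distance 1: Alice, Omar.
Distance 2: Dave, Grace, Pia — contains Grace.

2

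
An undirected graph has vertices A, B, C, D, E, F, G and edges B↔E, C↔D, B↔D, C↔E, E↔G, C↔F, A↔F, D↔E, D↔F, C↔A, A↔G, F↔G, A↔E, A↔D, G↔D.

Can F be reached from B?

Yes

Explore from B.
Distance 1: reach D, E.
Distance 2: reach A, C, F, G.
Found F.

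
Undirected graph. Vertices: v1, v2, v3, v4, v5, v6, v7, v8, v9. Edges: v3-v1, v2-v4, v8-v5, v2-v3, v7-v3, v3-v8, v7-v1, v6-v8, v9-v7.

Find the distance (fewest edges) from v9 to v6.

4

Distance 0: v9.
Distance 1: v7.
Distance 2: v1, v3.
Distance 3: v2, v8.
Distance 4: v4, v5, v6 — contains v6.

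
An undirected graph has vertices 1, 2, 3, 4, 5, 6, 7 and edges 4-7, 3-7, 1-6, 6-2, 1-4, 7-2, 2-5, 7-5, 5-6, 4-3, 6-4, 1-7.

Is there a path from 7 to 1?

Yes

Explore from 7.
Distance 1: reach 1, 2, 3, 4, 5.
Found 1.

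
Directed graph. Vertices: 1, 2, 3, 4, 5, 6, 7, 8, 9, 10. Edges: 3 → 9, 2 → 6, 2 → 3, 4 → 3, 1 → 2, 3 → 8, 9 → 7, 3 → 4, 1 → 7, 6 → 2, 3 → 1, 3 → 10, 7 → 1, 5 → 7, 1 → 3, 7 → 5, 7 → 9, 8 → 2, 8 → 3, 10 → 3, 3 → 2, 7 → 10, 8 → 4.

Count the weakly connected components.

From 1: component {1, 2, 3, 4, 5, 6, 7, 8, 9, 10}.
That's 1 component.

1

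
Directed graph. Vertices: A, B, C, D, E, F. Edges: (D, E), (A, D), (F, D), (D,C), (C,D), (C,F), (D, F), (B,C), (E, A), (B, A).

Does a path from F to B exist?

Explore from F.
Distance 1: reach D.
Distance 2: reach C, E.
Distance 3: reach A.
The search from F is exhausted; no directed path reaches B.

No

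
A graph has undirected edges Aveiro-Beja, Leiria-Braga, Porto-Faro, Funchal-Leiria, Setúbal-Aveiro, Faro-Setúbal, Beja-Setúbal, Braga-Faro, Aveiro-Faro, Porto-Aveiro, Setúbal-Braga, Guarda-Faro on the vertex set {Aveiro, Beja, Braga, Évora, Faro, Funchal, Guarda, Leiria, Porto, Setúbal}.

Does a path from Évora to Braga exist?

No

Évora has no edges, so nothing is reachable from it.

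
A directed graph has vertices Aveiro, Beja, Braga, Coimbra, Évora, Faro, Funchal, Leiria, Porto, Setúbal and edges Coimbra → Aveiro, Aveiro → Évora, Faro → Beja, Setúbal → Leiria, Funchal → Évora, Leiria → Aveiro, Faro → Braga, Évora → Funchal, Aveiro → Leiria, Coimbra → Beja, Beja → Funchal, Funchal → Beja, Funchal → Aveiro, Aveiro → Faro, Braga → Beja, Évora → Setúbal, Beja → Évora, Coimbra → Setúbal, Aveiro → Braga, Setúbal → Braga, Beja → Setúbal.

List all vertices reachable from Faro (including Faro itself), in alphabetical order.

Start at Faro.
Its neighbours: Beja, Braga.
Then their neighbours: Évora, Funchal, Setúbal.
Then next layer: Aveiro, Leiria.
Nothing further is reachable.

Aveiro, Beja, Braga, Évora, Faro, Funchal, Leiria, Setúbal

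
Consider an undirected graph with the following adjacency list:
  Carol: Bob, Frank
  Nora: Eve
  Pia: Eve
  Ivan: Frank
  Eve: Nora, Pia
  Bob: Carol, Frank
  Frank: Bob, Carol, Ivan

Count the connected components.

2

From Bob: component {Bob, Carol, Frank, Ivan}.
From Eve: component {Eve, Nora, Pia}.
That's 2 components.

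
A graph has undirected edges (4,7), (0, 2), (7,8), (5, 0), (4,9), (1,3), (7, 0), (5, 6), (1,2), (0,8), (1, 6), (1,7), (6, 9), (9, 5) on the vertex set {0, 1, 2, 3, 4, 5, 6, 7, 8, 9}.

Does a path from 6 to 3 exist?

Yes

Explore from 6.
Distance 1: reach 1, 5, 9.
Distance 2: reach 0, 2, 3, 4, 7.
Found 3.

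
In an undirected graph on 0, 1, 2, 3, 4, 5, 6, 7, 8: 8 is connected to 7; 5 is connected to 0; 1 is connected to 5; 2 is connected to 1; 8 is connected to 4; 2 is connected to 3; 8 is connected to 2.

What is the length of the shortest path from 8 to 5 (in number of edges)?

3

Distance 0: 8.
Distance 1: 2, 4, 7.
Distance 2: 1, 3.
Distance 3: 5 — contains 5.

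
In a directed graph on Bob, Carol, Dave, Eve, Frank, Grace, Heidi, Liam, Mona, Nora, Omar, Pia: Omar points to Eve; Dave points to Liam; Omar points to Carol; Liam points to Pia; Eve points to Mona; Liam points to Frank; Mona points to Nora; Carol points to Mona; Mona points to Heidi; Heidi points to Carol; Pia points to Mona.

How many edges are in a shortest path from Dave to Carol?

Distance 0: Dave.
Distance 1: Liam.
Distance 2: Frank, Pia.
Distance 3: Mona.
Distance 4: Heidi, Nora.
Distance 5: Carol — contains Carol.

5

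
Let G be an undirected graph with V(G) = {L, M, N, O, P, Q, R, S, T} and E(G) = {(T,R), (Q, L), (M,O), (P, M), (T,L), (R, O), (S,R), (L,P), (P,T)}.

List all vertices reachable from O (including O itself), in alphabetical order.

Start at O.
Its neighbours: M, R.
Then their neighbours: P, S, T.
Then next layer: L.
Then next layer: Q.
Nothing further is reachable.

L, M, O, P, Q, R, S, T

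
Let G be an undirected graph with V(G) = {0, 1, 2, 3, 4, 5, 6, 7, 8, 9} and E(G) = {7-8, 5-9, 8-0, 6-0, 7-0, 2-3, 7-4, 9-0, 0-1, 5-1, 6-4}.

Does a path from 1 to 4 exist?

Explore from 1.
Distance 1: reach 0, 5.
Distance 2: reach 6, 7, 8, 9.
Distance 3: reach 4.
Found 4.

Yes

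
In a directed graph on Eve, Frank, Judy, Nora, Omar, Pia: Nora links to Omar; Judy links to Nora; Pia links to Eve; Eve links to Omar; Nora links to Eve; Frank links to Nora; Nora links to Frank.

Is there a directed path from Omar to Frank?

No

Omar has no outgoing edges, so nothing is reachable from it.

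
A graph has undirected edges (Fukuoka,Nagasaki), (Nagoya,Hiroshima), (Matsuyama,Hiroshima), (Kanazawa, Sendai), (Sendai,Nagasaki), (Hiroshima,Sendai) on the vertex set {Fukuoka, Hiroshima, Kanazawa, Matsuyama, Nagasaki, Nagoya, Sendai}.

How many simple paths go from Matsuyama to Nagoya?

1

Matsuyama–Hiroshima–Nagoya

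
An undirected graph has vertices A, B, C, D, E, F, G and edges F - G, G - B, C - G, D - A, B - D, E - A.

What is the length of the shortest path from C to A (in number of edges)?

Distance 0: C.
Distance 1: G.
Distance 2: B, F.
Distance 3: D.
Distance 4: A — contains A.

4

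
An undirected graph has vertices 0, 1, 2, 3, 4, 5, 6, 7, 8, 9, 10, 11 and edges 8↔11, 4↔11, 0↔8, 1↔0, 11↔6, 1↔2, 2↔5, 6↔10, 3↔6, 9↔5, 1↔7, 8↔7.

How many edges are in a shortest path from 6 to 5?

Distance 0: 6.
Distance 1: 3, 10, 11.
Distance 2: 4, 8.
Distance 3: 0, 7.
Distance 4: 1.
Distance 5: 2.
Distance 6: 5 — contains 5.

6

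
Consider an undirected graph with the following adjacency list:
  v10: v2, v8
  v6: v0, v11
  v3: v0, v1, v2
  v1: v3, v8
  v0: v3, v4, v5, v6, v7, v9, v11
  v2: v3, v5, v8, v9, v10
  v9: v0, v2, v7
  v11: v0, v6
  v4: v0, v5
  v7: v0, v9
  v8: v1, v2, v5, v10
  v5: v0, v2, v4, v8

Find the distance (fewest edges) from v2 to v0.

2

Distance 0: v2.
Distance 1: v3, v5, v8, v9, v10.
Distance 2: v0, v1, v4, v7 — contains v0.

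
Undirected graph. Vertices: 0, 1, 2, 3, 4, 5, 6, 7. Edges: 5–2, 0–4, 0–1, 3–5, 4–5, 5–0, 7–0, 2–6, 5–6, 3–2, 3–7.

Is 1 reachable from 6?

Yes

Explore from 6.
Distance 1: reach 2, 5.
Distance 2: reach 0, 3, 4.
Distance 3: reach 1, 7.
Found 1.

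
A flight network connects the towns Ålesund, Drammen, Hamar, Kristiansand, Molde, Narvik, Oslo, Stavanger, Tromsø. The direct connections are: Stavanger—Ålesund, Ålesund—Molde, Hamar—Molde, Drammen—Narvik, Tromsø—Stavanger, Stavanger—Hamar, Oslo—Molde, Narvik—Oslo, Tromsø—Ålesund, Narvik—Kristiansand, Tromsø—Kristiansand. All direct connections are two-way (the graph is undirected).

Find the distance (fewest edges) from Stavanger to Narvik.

3

Distance 0: Stavanger.
Distance 1: Ålesund, Hamar, Tromsø.
Distance 2: Kristiansand, Molde.
Distance 3: Narvik, Oslo — contains Narvik.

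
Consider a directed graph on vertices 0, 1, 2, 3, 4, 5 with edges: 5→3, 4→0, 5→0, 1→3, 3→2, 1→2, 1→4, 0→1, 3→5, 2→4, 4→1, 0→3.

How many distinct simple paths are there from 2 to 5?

3

2→4→0→1→3→5
2→4→0→3→5
2→4→1→3→5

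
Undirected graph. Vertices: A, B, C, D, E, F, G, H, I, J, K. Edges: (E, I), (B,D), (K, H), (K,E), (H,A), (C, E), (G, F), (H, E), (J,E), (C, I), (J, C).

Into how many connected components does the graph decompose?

3

From A: component {A, C, E, H, I, J, K}.
From B: component {B, D}.
From F: component {F, G}.
That's 3 components.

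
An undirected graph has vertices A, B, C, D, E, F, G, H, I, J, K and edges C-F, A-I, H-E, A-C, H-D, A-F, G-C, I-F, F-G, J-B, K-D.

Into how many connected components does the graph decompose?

3

From A: component {A, C, F, G, I}.
From B: component {B, J}.
From D: component {D, E, H, K}.
That's 3 components.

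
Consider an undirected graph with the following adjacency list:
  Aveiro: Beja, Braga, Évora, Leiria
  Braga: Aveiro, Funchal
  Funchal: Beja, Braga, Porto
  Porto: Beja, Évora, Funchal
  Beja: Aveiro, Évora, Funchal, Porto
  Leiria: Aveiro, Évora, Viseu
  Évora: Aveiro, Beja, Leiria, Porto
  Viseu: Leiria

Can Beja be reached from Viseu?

Yes

Explore from Viseu.
Distance 1: reach Leiria.
Distance 2: reach Aveiro, Évora.
Distance 3: reach Beja, Braga, Porto.
Found Beja.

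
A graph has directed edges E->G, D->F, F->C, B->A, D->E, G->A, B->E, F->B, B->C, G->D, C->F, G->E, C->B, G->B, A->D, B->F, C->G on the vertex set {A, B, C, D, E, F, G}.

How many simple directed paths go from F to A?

7

F→B→A
F→B→C→G→A
F→B→E→G→A
F→C→B→A
F→C→B→E→G→A
F→C→G→A
F→C→G→B→A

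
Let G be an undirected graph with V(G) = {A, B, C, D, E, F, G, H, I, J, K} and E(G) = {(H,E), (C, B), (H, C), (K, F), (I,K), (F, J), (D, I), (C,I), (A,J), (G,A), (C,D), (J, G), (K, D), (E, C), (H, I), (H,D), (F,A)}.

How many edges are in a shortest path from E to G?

6

Distance 0: E.
Distance 1: C, H.
Distance 2: B, D, I.
Distance 3: K.
Distance 4: F.
Distance 5: A, J.
Distance 6: G — contains G.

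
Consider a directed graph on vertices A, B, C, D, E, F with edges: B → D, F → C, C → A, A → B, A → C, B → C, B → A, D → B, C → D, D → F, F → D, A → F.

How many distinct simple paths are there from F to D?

3

F→C→A→B→D
F→C→D
F→D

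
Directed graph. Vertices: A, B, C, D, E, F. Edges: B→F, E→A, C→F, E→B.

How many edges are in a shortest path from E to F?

2

Distance 0: E.
Distance 1: A, B.
Distance 2: F — contains F.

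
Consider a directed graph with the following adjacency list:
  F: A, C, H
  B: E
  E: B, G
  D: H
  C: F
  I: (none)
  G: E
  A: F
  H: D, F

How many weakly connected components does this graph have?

3

From A: component {A, C, D, F, H}.
From B: component {B, E, G}.
From I: component {I}.
That's 3 components.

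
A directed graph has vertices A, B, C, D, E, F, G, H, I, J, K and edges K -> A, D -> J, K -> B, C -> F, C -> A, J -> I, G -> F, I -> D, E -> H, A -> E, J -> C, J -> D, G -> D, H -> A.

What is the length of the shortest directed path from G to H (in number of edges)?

6

Distance 0: G.
Distance 1: D, F.
Distance 2: J.
Distance 3: C, I.
Distance 4: A.
Distance 5: E.
Distance 6: H — contains H.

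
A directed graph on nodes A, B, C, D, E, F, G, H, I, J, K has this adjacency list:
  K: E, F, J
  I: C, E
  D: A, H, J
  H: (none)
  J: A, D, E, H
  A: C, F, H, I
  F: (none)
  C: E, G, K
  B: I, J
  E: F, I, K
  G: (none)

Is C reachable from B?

Yes

Explore from B.
Distance 1: reach I, J.
Distance 2: reach A, C, D, E, H.
Found C.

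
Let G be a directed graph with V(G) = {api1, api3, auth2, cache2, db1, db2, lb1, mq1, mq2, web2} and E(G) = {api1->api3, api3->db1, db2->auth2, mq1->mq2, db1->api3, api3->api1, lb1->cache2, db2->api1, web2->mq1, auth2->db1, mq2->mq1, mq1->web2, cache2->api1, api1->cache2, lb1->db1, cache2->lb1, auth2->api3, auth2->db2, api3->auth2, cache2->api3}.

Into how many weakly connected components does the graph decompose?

2

From api1: component {api1, api3, auth2, cache2, db1, db2, lb1}.
From mq1: component {mq1, mq2, web2}.
That's 2 components.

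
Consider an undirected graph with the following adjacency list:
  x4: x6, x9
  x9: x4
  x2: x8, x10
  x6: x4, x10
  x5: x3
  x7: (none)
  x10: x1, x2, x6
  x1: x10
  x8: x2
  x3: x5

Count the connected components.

3

From x1: component {x1, x2, x4, x6, x8, x9, x10}.
From x3: component {x3, x5}.
From x7: component {x7}.
That's 3 components.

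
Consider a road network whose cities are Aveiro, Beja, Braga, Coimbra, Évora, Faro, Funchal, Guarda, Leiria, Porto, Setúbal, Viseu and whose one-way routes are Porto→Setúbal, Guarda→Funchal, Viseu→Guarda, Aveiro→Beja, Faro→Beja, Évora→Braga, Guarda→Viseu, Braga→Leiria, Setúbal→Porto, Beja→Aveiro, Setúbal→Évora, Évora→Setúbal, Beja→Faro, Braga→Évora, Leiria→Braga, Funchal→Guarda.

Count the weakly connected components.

4

From Aveiro: component {Aveiro, Beja, Faro}.
From Braga: component {Braga, Évora, Leiria, Porto, Setúbal}.
From Coimbra: component {Coimbra}.
From Funchal: component {Funchal, Guarda, Viseu}.
That's 4 components.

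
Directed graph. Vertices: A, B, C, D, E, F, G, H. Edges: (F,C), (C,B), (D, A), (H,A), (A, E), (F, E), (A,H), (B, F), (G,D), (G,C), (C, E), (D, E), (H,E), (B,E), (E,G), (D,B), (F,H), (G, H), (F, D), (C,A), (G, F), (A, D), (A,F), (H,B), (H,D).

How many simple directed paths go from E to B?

26

E→G→C→A→D→B
E→G→C→A→F→D→B
E→G→C→A→F→H→B
E→G→C→A→F→H→D→B
E→G→C→A→H→B
E→G→C→A→H→D→B
E→G→C→B
E→G→D→A→F→C→B
... and 18 more.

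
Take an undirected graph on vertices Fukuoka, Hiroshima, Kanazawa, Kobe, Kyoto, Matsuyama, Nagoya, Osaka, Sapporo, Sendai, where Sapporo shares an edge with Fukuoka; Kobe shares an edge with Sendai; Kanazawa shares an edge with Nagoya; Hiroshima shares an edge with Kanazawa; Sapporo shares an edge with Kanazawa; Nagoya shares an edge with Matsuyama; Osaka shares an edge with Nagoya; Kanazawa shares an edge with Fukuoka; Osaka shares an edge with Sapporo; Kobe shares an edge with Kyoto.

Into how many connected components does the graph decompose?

2

From Fukuoka: component {Fukuoka, Hiroshima, Kanazawa, Matsuyama, Nagoya, Osaka, Sapporo}.
From Kobe: component {Kobe, Kyoto, Sendai}.
That's 2 components.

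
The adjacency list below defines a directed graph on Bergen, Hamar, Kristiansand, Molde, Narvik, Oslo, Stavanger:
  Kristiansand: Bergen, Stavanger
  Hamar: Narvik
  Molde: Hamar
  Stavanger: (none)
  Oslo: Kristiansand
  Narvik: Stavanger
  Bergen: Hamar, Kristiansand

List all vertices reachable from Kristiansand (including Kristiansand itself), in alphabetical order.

Bergen, Hamar, Kristiansand, Narvik, Stavanger

Start at Kristiansand.
Its neighbours: Bergen, Stavanger.
Then their neighbours: Hamar.
Then next layer: Narvik.
Nothing further is reachable.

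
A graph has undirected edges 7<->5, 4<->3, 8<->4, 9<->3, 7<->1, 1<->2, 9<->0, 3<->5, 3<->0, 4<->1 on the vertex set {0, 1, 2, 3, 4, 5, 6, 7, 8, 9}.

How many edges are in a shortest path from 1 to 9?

Distance 0: 1.
Distance 1: 2, 4, 7.
Distance 2: 3, 5, 8.
Distance 3: 0, 9 — contains 9.

3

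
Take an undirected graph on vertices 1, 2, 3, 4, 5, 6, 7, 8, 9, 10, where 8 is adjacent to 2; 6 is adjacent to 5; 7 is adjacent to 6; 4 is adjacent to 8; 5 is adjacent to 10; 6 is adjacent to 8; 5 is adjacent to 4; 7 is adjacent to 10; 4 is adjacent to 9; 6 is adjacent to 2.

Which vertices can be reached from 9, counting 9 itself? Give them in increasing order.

Start at 9.
Its neighbours: 4.
Then their neighbours: 5, 8.
Then next layer: 2, 6, 10.
Then next layer: 7.
Nothing further is reachable.

2, 4, 5, 6, 7, 8, 9, 10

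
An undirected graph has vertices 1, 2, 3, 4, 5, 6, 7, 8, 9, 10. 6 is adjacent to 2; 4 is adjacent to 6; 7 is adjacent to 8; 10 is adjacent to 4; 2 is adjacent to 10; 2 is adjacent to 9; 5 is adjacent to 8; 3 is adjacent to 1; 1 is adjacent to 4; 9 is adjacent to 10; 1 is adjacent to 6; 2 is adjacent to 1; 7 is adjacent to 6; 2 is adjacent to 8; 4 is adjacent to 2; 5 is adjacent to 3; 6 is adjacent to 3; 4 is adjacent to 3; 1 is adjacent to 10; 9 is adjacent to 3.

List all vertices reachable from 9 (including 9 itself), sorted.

Start at 9.
Its neighbours: 2, 3, 10.
Then their neighbours: 1, 4, 5, 6, 8.
Then next layer: 7.
Every vertex is now reached.

1, 2, 3, 4, 5, 6, 7, 8, 9, 10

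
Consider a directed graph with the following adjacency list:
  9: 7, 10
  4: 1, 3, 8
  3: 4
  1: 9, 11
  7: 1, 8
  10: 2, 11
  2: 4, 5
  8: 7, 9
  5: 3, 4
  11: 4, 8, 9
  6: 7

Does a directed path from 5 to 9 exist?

Yes

Explore from 5.
Distance 1: reach 3, 4.
Distance 2: reach 1, 8.
Distance 3: reach 7, 9, 11.
Found 9.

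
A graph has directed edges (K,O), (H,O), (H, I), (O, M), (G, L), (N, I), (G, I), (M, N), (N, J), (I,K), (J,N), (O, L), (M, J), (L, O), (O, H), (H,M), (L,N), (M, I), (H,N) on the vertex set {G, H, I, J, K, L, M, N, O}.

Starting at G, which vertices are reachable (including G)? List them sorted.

Start at G.
Its neighbours: I, L.
Then their neighbours: K, N, O.
Then next layer: H, J, M.
Every vertex is now reached.

G, H, I, J, K, L, M, N, O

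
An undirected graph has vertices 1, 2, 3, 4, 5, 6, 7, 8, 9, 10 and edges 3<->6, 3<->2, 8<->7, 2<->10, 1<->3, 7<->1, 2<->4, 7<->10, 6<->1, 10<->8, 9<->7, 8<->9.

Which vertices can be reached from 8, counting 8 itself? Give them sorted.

Start at 8.
Its neighbours: 7, 9, 10.
Then their neighbours: 1, 2.
Then next layer: 3, 4, 6.
Nothing further is reachable.

1, 2, 3, 4, 6, 7, 8, 9, 10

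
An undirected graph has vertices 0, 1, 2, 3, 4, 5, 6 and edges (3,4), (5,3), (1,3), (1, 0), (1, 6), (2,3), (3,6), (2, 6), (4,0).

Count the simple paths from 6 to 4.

6–1–0–4
6–1–3–4
6–2–3–1–0–4
6–2–3–4
6–3–1–0–4
6–3–4

6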